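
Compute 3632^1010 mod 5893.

5859

3632^1 ≡ 3632 (mod 5893)
3632^2 ≡ 3632^2 = 13191424 ≡ 2890 (mod 5893)
3632^4 ≡ 2890^2 = 8352100 ≡ 1719 (mod 5893)
3632^8 ≡ 1719^2 = 2954961 ≡ 2568 (mod 5893)
3632^16 ≡ 2568^2 = 6594624 ≡ 357 (mod 5893)
3632^32 ≡ 357^2 = 127449 ≡ 3696 (mod 5893)
3632^64 ≡ 3696^2 = 13660416 ≡ 442 (mod 5893)
3632^128 ≡ 442^2 = 195364 ≡ 895 (mod 5893)
3632^256 ≡ 895^2 = 801025 ≡ 5470 (mod 5893)
3632^512 ≡ 5470^2 = 29920900 ≡ 2139 (mod 5893)
3632^1010 = 3632^512 * 3632^256 * 3632^128 * 3632^64 * 3632^32 * 3632^16 * 3632^2 ≡ 2139 * 5470 * 895 * 442 * 3696 * 357 * 2890 (mod 5893).
Accumulate the product:
2139 * 5470 = 11700330 ≡ 2725
2725 * 895 = 2438875 ≡ 5066
5066 * 442 = 2239172 ≡ 5725
5725 * 3696 = 21159600 ≡ 3730
3730 * 357 = 1331610 ≡ 5685
5685 * 2890 = 16429650 ≡ 5859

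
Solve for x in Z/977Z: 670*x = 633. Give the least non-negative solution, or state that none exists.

819

gcd(670, 977) = 1, so a unique solution mod 977 exists.
670⁻¹ ≡ 506 (mod 977).
x ≡ 506*633 ≡ 819 (mod 977).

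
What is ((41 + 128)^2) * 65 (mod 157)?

41 + 128 = 169 ≡ 12 (mod 157)
(12)^2 ≡ 144 (mod 157)
144 * 65 = 9360 ≡ 97 (mod 157)

97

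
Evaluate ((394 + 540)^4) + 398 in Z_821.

443

394 + 540 = 934 ≡ 113 (mod 821)
(113)^4 ≡ 45 (mod 821)
45 + 398 = 443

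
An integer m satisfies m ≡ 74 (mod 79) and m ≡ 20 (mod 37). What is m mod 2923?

390

79⁻¹ mod 37: 79·15 ≡ 1 (mod 37), so 79⁻¹ ≡ 15.
m = 74 + 79·((20 − 74)·15 mod 37) = 74 + 79·4 = 390.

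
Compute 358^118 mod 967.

358^1 ≡ 358 (mod 967)
358^2 ≡ 358^2 = 128164 ≡ 520 (mod 967)
358^4 ≡ 520^2 = 270400 ≡ 607 (mod 967)
358^8 ≡ 607^2 = 368449 ≡ 22 (mod 967)
358^16 ≡ 22^2 = 484 (mod 967)
358^32 ≡ 484^2 = 234256 ≡ 242 (mod 967)
358^64 ≡ 242^2 = 58564 ≡ 544 (mod 967)
358^118 = 358^64 * 358^32 * 358^16 * 358^4 * 358^2 ≡ 544 * 242 * 484 * 607 * 520 (mod 967).
Accumulate the product:
544 * 242 = 131648 ≡ 136
136 * 484 = 65824 ≡ 68
68 * 607 = 41276 ≡ 662
662 * 520 = 344240 ≡ 955

955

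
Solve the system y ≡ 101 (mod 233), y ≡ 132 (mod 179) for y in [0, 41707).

233⁻¹ mod 179: 233×63 ≡ 1 (mod 179), so 233⁻¹ ≡ 63.
y = 101 + 233×((132 − 101)×63 mod 179) = 101 + 233×163 = 38080.

38080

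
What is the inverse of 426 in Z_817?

817 = 1·426 + 391
426 = 1·391 + 35
391 = 11·35 + 6
35 = 5·6 + 5
6 = 1·5 + 1
5 = 5·1 + 0
gcd(426, 817) = 1, so the inverse exists.
Bézout: 1 = 73·817 − 140·426.
So 426⁻¹ ≡ −140 ≡ 677 (mod 817).

677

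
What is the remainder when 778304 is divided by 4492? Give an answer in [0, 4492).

778304 = 173·4492 + 1188, so 778304 ≡ 1188 (mod 4492).

1188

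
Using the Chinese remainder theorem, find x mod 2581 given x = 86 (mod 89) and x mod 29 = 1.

175

89⁻¹ mod 29: 89×15 ≡ 1 (mod 29), so 89⁻¹ ≡ 15.
x = 86 + 89×((1 − 86)×15 mod 29) = 86 + 89×1 = 175.
Check: 175 mod 89 = 86, 175 mod 29 = 1. ✓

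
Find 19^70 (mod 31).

Using repeated squaring:
70 in binary is 1000110, i.e. 70 = 64 + 4 + 2.
19^1 ≡ 19 (mod 31)
19^2 ≡ 19^2 = 361 ≡ 20 (mod 31)
19^4 ≡ 20^2 = 400 ≡ 28 (mod 31)
19^8 ≡ 28^2 = 784 ≡ 9 (mod 31)
19^16 ≡ 9^2 = 81 ≡ 19 (mod 31)
19^32 ≡ 19^2 = 361 ≡ 20 (mod 31)
19^64 ≡ 20^2 = 400 ≡ 28 (mod 31)
19^70 = 19^64 · 19^4 · 19^2 ≡ 28 · 28 · 20 (mod 31).
Accumulate the product:
28 · 28 = 784 ≡ 9
9 · 20 = 180 ≡ 25

25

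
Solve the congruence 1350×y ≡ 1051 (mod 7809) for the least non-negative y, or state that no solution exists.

no solution

gcd(1350, 7809) = 3, and 3 does not divide 1051.
So the congruence has no solution.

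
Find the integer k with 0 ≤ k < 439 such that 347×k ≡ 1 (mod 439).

167

439 = 1*347 + 92
347 = 3*92 + 71
92 = 1*71 + 21
71 = 3*21 + 8
21 = 2*8 + 5
8 = 1*5 + 3
5 = 1*3 + 2
3 = 1*2 + 1
2 = 2*1 + 0
gcd(347, 439) = 1, so the inverse exists.
Bézout: 1 = −132*439 + 167*347.
So 347⁻¹ ≡ 167 (mod 439).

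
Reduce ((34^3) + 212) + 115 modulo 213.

13

(34)^3 ≡ 112 (mod 213)
112 + 212 = 324 ≡ 111 (mod 213)
111 + 115 = 226 ≡ 13 (mod 213)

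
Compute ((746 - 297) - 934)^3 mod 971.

607

746 - 297 = 449
449 - 934 = -485 ≡ 486 (mod 971)
(486)^3 ≡ 607 (mod 971)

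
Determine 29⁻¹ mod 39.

35

Apply the Euclidean algorithm and back-substitute:
39 = 1×29 + 10
29 = 2×10 + 9
10 = 1×9 + 1
9 = 9×1 + 0
gcd(29, 39) = 1, so the inverse exists.
Back-substitute for 1:
1 = 1×10 − 1×9
  = −1×29 + 3×10
  = 3×39 − 4×29
So 29⁻¹ ≡ −4 ≡ 35 (mod 39).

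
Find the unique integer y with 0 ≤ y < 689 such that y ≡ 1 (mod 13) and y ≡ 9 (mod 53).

274

13⁻¹ mod 53: 13×49 ≡ 1 (mod 53), so 13⁻¹ ≡ 49.
y = 1 + 13×((9 − 1)×49 mod 53) = 1 + 13×21 = 274.
Check: 274 mod 13 = 1, 274 mod 53 = 9. ✓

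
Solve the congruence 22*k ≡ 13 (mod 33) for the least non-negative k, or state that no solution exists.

no solution

gcd(22, 33) = 11, and 11 does not divide 13.
So the congruence has no solution.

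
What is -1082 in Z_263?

233

-1082 = -5×263 + 233, so -1082 ≡ 233 (mod 263).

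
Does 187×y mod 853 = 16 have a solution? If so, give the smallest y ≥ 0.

105

gcd(187, 853) = 1, so a unique solution mod 853 exists.
187⁻¹ ≡ 593 (mod 853).
y ≡ 593×16 ≡ 105 (mod 853).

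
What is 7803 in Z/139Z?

19

7803 = 56×139 + 19, so 7803 ≡ 19 (mod 139).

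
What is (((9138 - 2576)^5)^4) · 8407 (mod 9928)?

9138 - 2576 = 6562
(6562)^5 ≡ 2856 (mod 9928)
(2856)^4 ≡ 7072 (mod 9928)
7072 · 8407 = 59454304 ≡ 5440 (mod 9928)

5440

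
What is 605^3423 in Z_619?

3423 in binary is 110101011111, i.e. 3423 = 2048 + 1024 + 256 + 64 + 16 + 8 + 4 + 2 + 1.
605^1 ≡ 605 (mod 619)
605^2 ≡ 605^2 = 366025 ≡ 196 (mod 619)
605^4 ≡ 196^2 = 38416 ≡ 38 (mod 619)
605^8 ≡ 38^2 = 1444 ≡ 206 (mod 619)
605^16 ≡ 206^2 = 42436 ≡ 344 (mod 619)
605^32 ≡ 344^2 = 118336 ≡ 107 (mod 619)
605^64 ≡ 107^2 = 11449 ≡ 307 (mod 619)
605^128 ≡ 307^2 = 94249 ≡ 161 (mod 619)
605^256 ≡ 161^2 = 25921 ≡ 542 (mod 619)
605^512 ≡ 542^2 = 293764 ≡ 358 (mod 619)
605^1024 ≡ 358^2 = 128164 ≡ 31 (mod 619)
605^2048 ≡ 31^2 = 961 ≡ 342 (mod 619)
605^3423 = 605^2048 × 605^1024 × 605^256 × 605^64 × 605^16 × 605^8 × 605^4 × 605^2 × 605^1 ≡ 342 × 31 × 542 × 307 × 344 × 206 × 38 × 196 × 605 (mod 619).
Accumulate the product:
342 × 31 = 10602 ≡ 79
79 × 542 = 42818 ≡ 107
107 × 307 = 32849 ≡ 42
42 × 344 = 14448 ≡ 211
211 × 206 = 43466 ≡ 136
136 × 38 = 5168 ≡ 216
216 × 196 = 42336 ≡ 244
244 × 605 = 147620 ≡ 298

298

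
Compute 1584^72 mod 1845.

Compute successive squares:
1584^1 ≡ 1584 (mod 1845)
1584^2 ≡ 1584^2 = 2509056 ≡ 1701 (mod 1845)
1584^4 ≡ 1701^2 = 2893401 ≡ 441 (mod 1845)
1584^8 ≡ 441^2 = 194481 ≡ 756 (mod 1845)
1584^16 ≡ 756^2 = 571536 ≡ 1431 (mod 1845)
1584^32 ≡ 1431^2 = 2047761 ≡ 1656 (mod 1845)
1584^64 ≡ 1656^2 = 2742336 ≡ 666 (mod 1845)
1584^72 = 1584^64 * 1584^8 ≡ 666 * 756 (mod 1845).
666 * 756 = 503496 ≡ 1656 (mod 1845).

1656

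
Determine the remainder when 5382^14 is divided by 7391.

4284

Using repeated squaring:
14 in binary is 1110, i.e. 14 = 8 + 4 + 2.
5382^1 ≡ 5382 (mod 7391)
5382^2 ≡ 5382^2 = 28965924 ≡ 595 (mod 7391)
5382^4 ≡ 595^2 = 354025 ≡ 6648 (mod 7391)
5382^8 ≡ 6648^2 = 44195904 ≡ 5115 (mod 7391)
5382^14 = 5382^8 · 5382^4 · 5382^2 ≡ 5115 · 6648 · 595 (mod 7391).
Accumulate the product:
5115 · 6648 = 34004520 ≡ 5920
5920 · 595 = 3522400 ≡ 4284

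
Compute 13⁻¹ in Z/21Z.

13

Run the extended Euclidean algorithm:
21 = 1×13 + 8
13 = 1×8 + 5
8 = 1×5 + 3
5 = 1×3 + 2
3 = 1×2 + 1
2 = 2×1 + 0
gcd(13, 21) = 1, so the inverse exists.
Bézout: 1 = 5×21 − 8×13.
So 13⁻¹ ≡ −8 ≡ 13 (mod 21).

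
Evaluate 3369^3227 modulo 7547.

By square-and-multiply:
3369^1 ≡ 3369 (mod 7547)
3369^2 ≡ 3369^2 = 11350161 ≡ 7020 (mod 7547)
3369^4 ≡ 7020^2 = 49280400 ≡ 6037 (mod 7547)
3369^8 ≡ 6037^2 = 36445369 ≡ 906 (mod 7547)
3369^16 ≡ 906^2 = 820836 ≡ 5760 (mod 7547)
3369^32 ≡ 5760^2 = 33177600 ≡ 988 (mod 7547)
3369^64 ≡ 988^2 = 976144 ≡ 2581 (mod 7547)
3369^128 ≡ 2581^2 = 6661561 ≡ 5107 (mod 7547)
3369^256 ≡ 5107^2 = 26081449 ≡ 6564 (mod 7547)
3369^512 ≡ 6564^2 = 43086096 ≡ 273 (mod 7547)
3369^1024 ≡ 273^2 = 74529 ≡ 6606 (mod 7547)
3369^2048 ≡ 6606^2 = 43639236 ≡ 2482 (mod 7547)
3369^3227 = 3369^2048 * 3369^1024 * 3369^128 * 3369^16 * 3369^8 * 3369^2 * 3369^1 ≡ 2482 * 6606 * 5107 * 5760 * 906 * 7020 * 3369 (mod 7547).
Accumulate the product:
2482 * 6606 = 16396092 ≡ 4008
4008 * 5107 = 20468856 ≡ 1392
1392 * 5760 = 8017920 ≡ 3006
3006 * 906 = 2723436 ≡ 6516
6516 * 7020 = 45742320 ≡ 7500
7500 * 3369 = 25267500 ≡ 144

144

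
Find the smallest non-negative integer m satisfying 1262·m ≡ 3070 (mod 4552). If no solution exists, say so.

gcd(1262, 4552) = 2, and 2 | 3070, so solutions exist.
Divide through by 2: 631·m = 1535 (mod 2276).
631⁻¹ ≡ 1551 (mod 2276).
m ≡ 1551·1535 ≡ 89 (mod 2276).
The smallest non-negative solution is m = 89.

89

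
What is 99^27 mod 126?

Using repeated squaring:
27 in binary is 11011, i.e. 27 = 16 + 8 + 2 + 1.
99^1 ≡ 99 (mod 126)
99^2 ≡ 99^2 = 9801 ≡ 99 (mod 126)
99^4 ≡ 99^2 = 9801 ≡ 99 (mod 126)
99^8 ≡ 99^2 = 9801 ≡ 99 (mod 126)
99^16 ≡ 99^2 = 9801 ≡ 99 (mod 126)
99^27 = 99^16 × 99^8 × 99^2 × 99^1 ≡ 99 × 99 × 99 × 99 (mod 126).
Accumulate the product:
99 × 99 = 9801 ≡ 99
99 × 99 = 9801 ≡ 99
99 × 99 = 9801 ≡ 99

99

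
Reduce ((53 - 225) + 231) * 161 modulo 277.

81

53 - 225 = -172 ≡ 105 (mod 277)
105 + 231 = 336 ≡ 59 (mod 277)
59 * 161 = 9499 ≡ 81 (mod 277)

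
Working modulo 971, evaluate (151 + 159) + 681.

151 + 159 = 310
310 + 681 = 991 ≡ 20 (mod 971)

20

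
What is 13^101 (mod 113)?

41

101 in binary is 1100101, i.e. 101 = 64 + 32 + 4 + 1.
13^1 ≡ 13 (mod 113)
13^2 ≡ 13^2 = 169 ≡ 56 (mod 113)
13^4 ≡ 56^2 = 3136 ≡ 85 (mod 113)
13^8 ≡ 85^2 = 7225 ≡ 106 (mod 113)
13^16 ≡ 106^2 = 11236 ≡ 49 (mod 113)
13^32 ≡ 49^2 = 2401 ≡ 28 (mod 113)
13^64 ≡ 28^2 = 784 ≡ 106 (mod 113)
13^101 = 13^64 · 13^32 · 13^4 · 13^1 ≡ 106 · 28 · 85 · 13 (mod 113).
Accumulate the product:
106 · 28 = 2968 ≡ 30
30 · 85 = 2550 ≡ 64
64 · 13 = 832 ≡ 41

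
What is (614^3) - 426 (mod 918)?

500

(614)^3 ≡ 8 (mod 918)
8 - 426 = -418 ≡ 500 (mod 918)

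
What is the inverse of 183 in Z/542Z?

465

Run the extended Euclidean algorithm:
542 = 2×183 + 176
183 = 1×176 + 7
176 = 25×7 + 1
7 = 7×1 + 0
gcd(183, 542) = 1, so the inverse exists.
Back-substitute for 1:
1 = 1×176 − 25×7
  = −25×183 + 26×176
  = 26×542 − 77×183
So 183⁻¹ ≡ −77 ≡ 465 (mod 542).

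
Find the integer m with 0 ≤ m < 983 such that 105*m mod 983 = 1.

Apply the Euclidean algorithm and back-substitute:
983 = 9×105 + 38
105 = 2×38 + 29
38 = 1×29 + 9
29 = 3×9 + 2
9 = 4×2 + 1
2 = 2×1 + 0
gcd(105, 983) = 1, so the inverse exists.
Back-substitute for 1:
1 = 1×9 − 4×2
  = −4×29 + 13×9
  = 13×38 − 17×29
  = −17×105 + 47×38
  = 47×983 − 440×105
So 105⁻¹ ≡ −440 ≡ 543 (mod 983).

543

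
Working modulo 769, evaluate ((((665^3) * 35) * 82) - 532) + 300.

520

(665)^3 ≡ 183 (mod 769)
183 * 35 = 6405 ≡ 253 (mod 769)
253 * 82 = 20746 ≡ 752 (mod 769)
752 - 532 = 220
220 + 300 = 520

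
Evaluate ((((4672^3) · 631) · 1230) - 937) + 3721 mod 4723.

(4672)^3 ≡ 4316 (mod 4723)
4316 · 631 = 2723396 ≡ 2948 (mod 4723)
2948 · 1230 = 3626040 ≡ 3499 (mod 4723)
3499 - 937 = 2562
2562 + 3721 = 6283 ≡ 1560 (mod 4723)

1560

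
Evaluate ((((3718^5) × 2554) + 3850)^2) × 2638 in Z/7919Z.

(3718)^5 ≡ 3198 (mod 7919)
3198 × 2554 = 8167692 ≡ 3203 (mod 7919)
3203 + 3850 = 7053
(7053)^2 ≡ 5570 (mod 7919)
5570 × 2638 = 14693660 ≡ 3915 (mod 7919)

3915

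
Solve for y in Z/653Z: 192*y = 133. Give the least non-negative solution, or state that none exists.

gcd(192, 653) = 1, so a unique solution mod 653 exists.
192⁻¹ ≡ 636 (mod 653).
y ≡ 636*133 ≡ 351 (mod 653).

351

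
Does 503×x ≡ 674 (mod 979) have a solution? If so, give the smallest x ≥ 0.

340

gcd(503, 979) = 1, so a unique solution mod 979 exists.
503⁻¹ ≡ 689 (mod 979).
x ≡ 689×674 ≡ 340 (mod 979).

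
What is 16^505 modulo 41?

1

By square-and-multiply:
505 in binary is 111111001, i.e. 505 = 256 + 128 + 64 + 32 + 16 + 8 + 1.
16^1 ≡ 16 (mod 41)
16^2 ≡ 16^2 = 256 ≡ 10 (mod 41)
16^4 ≡ 10^2 = 100 ≡ 18 (mod 41)
16^8 ≡ 18^2 = 324 ≡ 37 (mod 41)
16^16 ≡ 37^2 = 1369 ≡ 16 (mod 41)
16^32 ≡ 16^2 = 256 ≡ 10 (mod 41)
16^64 ≡ 10^2 = 100 ≡ 18 (mod 41)
16^128 ≡ 18^2 = 324 ≡ 37 (mod 41)
16^256 ≡ 37^2 = 1369 ≡ 16 (mod 41)
16^505 = 16^256 × 16^128 × 16^64 × 16^32 × 16^16 × 16^8 × 16^1 ≡ 16 × 37 × 18 × 10 × 16 × 37 × 16 (mod 41).
Accumulate the product:
16 × 37 = 592 ≡ 18
18 × 18 = 324 ≡ 37
37 × 10 = 370 ≡ 1
1 × 16 = 16
16 × 37 = 592 ≡ 18
18 × 16 = 288 ≡ 1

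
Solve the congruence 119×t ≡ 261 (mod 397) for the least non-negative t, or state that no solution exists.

169

gcd(119, 397) = 1, so a unique solution mod 397 exists.
119⁻¹ ≡ 387 (mod 397).
t ≡ 387×261 ≡ 169 (mod 397).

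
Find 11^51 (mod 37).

11^1 ≡ 11 (mod 37)
11^2 ≡ 11^2 = 121 ≡ 10 (mod 37)
11^4 ≡ 10^2 = 100 ≡ 26 (mod 37)
11^8 ≡ 26^2 = 676 ≡ 10 (mod 37)
11^16 ≡ 10^2 = 100 ≡ 26 (mod 37)
11^32 ≡ 26^2 = 676 ≡ 10 (mod 37)
11^51 = 11^32 · 11^16 · 11^2 · 11^1 ≡ 10 · 26 · 10 · 11 (mod 37).
Accumulate the product:
10 · 26 = 260 ≡ 1
1 · 10 = 10
10 · 11 = 110 ≡ 36

36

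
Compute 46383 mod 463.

46383 = 100*463 + 83, so 46383 ≡ 83 (mod 463).

83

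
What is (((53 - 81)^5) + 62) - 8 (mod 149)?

80

53 - 81 = -28 ≡ 121 (mod 149)
(121)^5 ≡ 26 (mod 149)
26 + 62 = 88
88 - 8 = 80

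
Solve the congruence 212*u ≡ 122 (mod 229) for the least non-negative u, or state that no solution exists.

141

gcd(212, 229) = 1, so a unique solution mod 229 exists.
212⁻¹ ≡ 202 (mod 229).
u ≡ 202*122 ≡ 141 (mod 229).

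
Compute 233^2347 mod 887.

233^1 ≡ 233 (mod 887)
233^2 ≡ 233^2 = 54289 ≡ 182 (mod 887)
233^4 ≡ 182^2 = 33124 ≡ 305 (mod 887)
233^8 ≡ 305^2 = 93025 ≡ 777 (mod 887)
233^16 ≡ 777^2 = 603729 ≡ 569 (mod 887)
233^32 ≡ 569^2 = 323761 ≡ 6 (mod 887)
233^64 ≡ 6^2 = 36 (mod 887)
233^128 ≡ 36^2 = 1296 ≡ 409 (mod 887)
233^256 ≡ 409^2 = 167281 ≡ 525 (mod 887)
233^512 ≡ 525^2 = 275625 ≡ 655 (mod 887)
233^1024 ≡ 655^2 = 429025 ≡ 604 (mod 887)
233^2048 ≡ 604^2 = 364816 ≡ 259 (mod 887)
233^2347 = 233^2048 · 233^256 · 233^32 · 233^8 · 233^2 · 233^1 ≡ 259 · 525 · 6 · 777 · 182 · 233 (mod 887).
Accumulate the product:
259 · 525 = 135975 ≡ 264
264 · 6 = 1584 ≡ 697
697 · 777 = 541569 ≡ 499
499 · 182 = 90818 ≡ 344
344 · 233 = 80152 ≡ 322

322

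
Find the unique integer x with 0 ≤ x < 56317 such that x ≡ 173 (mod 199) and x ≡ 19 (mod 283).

199⁻¹ mod 283: 199×64 ≡ 1 (mod 283), so 199⁻¹ ≡ 64.
x = 173 + 199×((19 − 173)×64 mod 283) = 173 + 199×49 = 9924.

9924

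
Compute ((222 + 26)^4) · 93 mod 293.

222 + 26 = 248
(248)^4 ≡ 90 (mod 293)
90 · 93 = 8370 ≡ 166 (mod 293)

166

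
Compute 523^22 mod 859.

22 in binary is 10110, i.e. 22 = 16 + 4 + 2.
523^1 ≡ 523 (mod 859)
523^2 ≡ 523^2 = 273529 ≡ 367 (mod 859)
523^4 ≡ 367^2 = 134689 ≡ 685 (mod 859)
523^8 ≡ 685^2 = 469225 ≡ 211 (mod 859)
523^16 ≡ 211^2 = 44521 ≡ 712 (mod 859)
523^22 = 523^16 · 523^4 · 523^2 ≡ 712 · 685 · 367 (mod 859).
Accumulate the product:
712 · 685 = 487720 ≡ 667
667 · 367 = 244789 ≡ 833

833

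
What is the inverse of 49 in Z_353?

317

353 = 7·49 + 10
49 = 4·10 + 9
10 = 1·9 + 1
9 = 9·1 + 0
gcd(49, 353) = 1, so the inverse exists.
Back-substitute for 1:
1 = 1·10 − 1·9
  = −1·49 + 5·10
  = 5·353 − 36·49
So 49⁻¹ ≡ −36 ≡ 317 (mod 353).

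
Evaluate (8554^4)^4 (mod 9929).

8581

(8554)^4 ≡ 4280 (mod 9929)
(4280)^4 ≡ 8581 (mod 9929)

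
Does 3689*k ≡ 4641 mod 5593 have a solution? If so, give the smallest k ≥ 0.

gcd(3689, 5593) = 119, and 119 | 4641, so solutions exist.
Divide through by 119: 31*k = 39 (mod 47).
31⁻¹ ≡ 44 (mod 47).
k ≡ 44*39 ≡ 24 (mod 47).
The smallest non-negative solution is k = 24.

24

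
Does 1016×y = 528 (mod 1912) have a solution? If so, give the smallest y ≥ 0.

200

gcd(1016, 1912) = 8, and 8 | 528, so solutions exist.
Divide through by 8: 127×y ≡ 66 (mod 239).
127⁻¹ ≡ 32 (mod 239).
y ≡ 32×66 ≡ 200 (mod 239).
The smallest non-negative solution is y = 200.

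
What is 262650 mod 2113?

262650 = 124*2113 + 638, so 262650 ≡ 638 (mod 2113).

638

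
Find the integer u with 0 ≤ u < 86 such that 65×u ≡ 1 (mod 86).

Apply the Euclidean algorithm and back-substitute:
86 = 1·65 + 21
65 = 3·21 + 2
21 = 10·2 + 1
2 = 2·1 + 0
gcd(65, 86) = 1, so the inverse exists.
Back-substitute for 1:
1 = 1·21 − 10·2
  = −10·65 + 31·21
  = 31·86 − 41·65
So 65⁻¹ ≡ −41 ≡ 45 (mod 86).

45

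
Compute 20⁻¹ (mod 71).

32

Run the extended Euclidean algorithm:
71 = 3·20 + 11
20 = 1·11 + 9
11 = 1·9 + 2
9 = 4·2 + 1
2 = 2·1 + 0
gcd(20, 71) = 1, so the inverse exists.
Bézout: 1 = −9·71 + 32·20.
So 20⁻¹ ≡ 32 (mod 71).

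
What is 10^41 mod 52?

4

10^1 ≡ 10 (mod 52)
10^2 ≡ 10^2 = 100 ≡ 48 (mod 52)
10^4 ≡ 48^2 = 2304 ≡ 16 (mod 52)
10^8 ≡ 16^2 = 256 ≡ 48 (mod 52)
10^16 ≡ 48^2 = 2304 ≡ 16 (mod 52)
10^32 ≡ 16^2 = 256 ≡ 48 (mod 52)
10^41 = 10^32 × 10^8 × 10^1 ≡ 48 × 48 × 10 (mod 52).
Accumulate the product:
48 × 48 = 2304 ≡ 16
16 × 10 = 160 ≡ 4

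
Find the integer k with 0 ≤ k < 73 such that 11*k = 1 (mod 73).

Apply the Euclidean algorithm and back-substitute:
73 = 6*11 + 7
11 = 1*7 + 4
7 = 1*4 + 3
4 = 1*3 + 1
3 = 3*1 + 0
gcd(11, 73) = 1, so the inverse exists.
Bézout: 1 = −3*73 + 20*11.
So 11⁻¹ ≡ 20 (mod 73).

20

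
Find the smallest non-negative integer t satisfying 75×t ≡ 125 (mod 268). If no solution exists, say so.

gcd(75, 268) = 1, so a unique solution mod 268 exists.
75⁻¹ ≡ 243 (mod 268).
t ≡ 243×125 ≡ 91 (mod 268).

91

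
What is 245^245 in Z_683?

Compute successive squares:
245 in binary is 11110101, i.e. 245 = 128 + 64 + 32 + 16 + 4 + 1.
245^1 ≡ 245 (mod 683)
245^2 ≡ 245^2 = 60025 ≡ 604 (mod 683)
245^4 ≡ 604^2 = 364816 ≡ 94 (mod 683)
245^8 ≡ 94^2 = 8836 ≡ 640 (mod 683)
245^16 ≡ 640^2 = 409600 ≡ 483 (mod 683)
245^32 ≡ 483^2 = 233289 ≡ 386 (mod 683)
245^64 ≡ 386^2 = 148996 ≡ 102 (mod 683)
245^128 ≡ 102^2 = 10404 ≡ 159 (mod 683)
245^245 = 245^128 * 245^64 * 245^32 * 245^16 * 245^4 * 245^1 ≡ 159 * 102 * 386 * 483 * 94 * 245 (mod 683).
Accumulate the product:
159 * 102 = 16218 ≡ 509
509 * 386 = 196474 ≡ 453
453 * 483 = 218799 ≡ 239
239 * 94 = 22466 ≡ 610
610 * 245 = 149450 ≡ 556

556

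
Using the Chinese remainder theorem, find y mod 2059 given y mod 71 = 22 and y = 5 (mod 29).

1513

71⁻¹ mod 29: 71*9 ≡ 1 (mod 29), so 71⁻¹ ≡ 9.
y = 22 + 71*((5 − 22)*9 mod 29) = 22 + 71*21 = 1513.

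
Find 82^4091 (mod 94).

30

By square-and-multiply:
4091 in binary is 111111111011, i.e. 4091 = 2048 + 1024 + 512 + 256 + 128 + 64 + 32 + 16 + 8 + 2 + 1.
82^1 ≡ 82 (mod 94)
82^2 ≡ 82^2 = 6724 ≡ 50 (mod 94)
82^4 ≡ 50^2 = 2500 ≡ 56 (mod 94)
82^8 ≡ 56^2 = 3136 ≡ 34 (mod 94)
82^16 ≡ 34^2 = 1156 ≡ 28 (mod 94)
82^32 ≡ 28^2 = 784 ≡ 32 (mod 94)
82^64 ≡ 32^2 = 1024 ≡ 84 (mod 94)
82^128 ≡ 84^2 = 7056 ≡ 6 (mod 94)
82^256 ≡ 6^2 = 36 (mod 94)
82^512 ≡ 36^2 = 1296 ≡ 74 (mod 94)
82^1024 ≡ 74^2 = 5476 ≡ 24 (mod 94)
82^2048 ≡ 24^2 = 576 ≡ 12 (mod 94)
82^4091 = 82^2048 × 82^1024 × 82^512 × 82^256 × 82^128 × 82^64 × 82^32 × 82^16 × 82^8 × 82^2 × 82^1 ≡ 12 × 24 × 74 × 36 × 6 × 84 × 32 × 28 × 34 × 50 × 82 (mod 94).
Accumulate the product:
12 × 24 = 288 ≡ 6
6 × 74 = 444 ≡ 68
68 × 36 = 2448 ≡ 4
4 × 6 = 24
24 × 84 = 2016 ≡ 42
42 × 32 = 1344 ≡ 28
28 × 28 = 784 ≡ 32
32 × 34 = 1088 ≡ 54
54 × 50 = 2700 ≡ 68
68 × 82 = 5576 ≡ 30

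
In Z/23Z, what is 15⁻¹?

Run the extended Euclidean algorithm:
23 = 1×15 + 8
15 = 1×8 + 7
8 = 1×7 + 1
7 = 7×1 + 0
gcd(15, 23) = 1, so the inverse exists.
Bézout: 1 = 2×23 − 3×15.
So 15⁻¹ ≡ −3 ≡ 20 (mod 23).

20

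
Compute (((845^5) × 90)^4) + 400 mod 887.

437

(845)^5 ≡ 235 (mod 887)
235 × 90 = 21150 ≡ 749 (mod 887)
(749)^4 ≡ 37 (mod 887)
37 + 400 = 437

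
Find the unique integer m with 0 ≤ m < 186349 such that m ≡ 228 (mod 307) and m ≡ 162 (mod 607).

100924

307⁻¹ mod 607: 307*87 ≡ 1 (mod 607), so 307⁻¹ ≡ 87.
m = 228 + 307*((162 − 228)*87 mod 607) = 228 + 307*328 = 100924.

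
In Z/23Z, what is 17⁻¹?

By the extended Euclidean algorithm:
23 = 1×17 + 6
17 = 2×6 + 5
6 = 1×5 + 1
5 = 5×1 + 0
gcd(17, 23) = 1, so the inverse exists.
Bézout: 1 = 3×23 − 4×17.
So 17⁻¹ ≡ −4 ≡ 19 (mod 23).

19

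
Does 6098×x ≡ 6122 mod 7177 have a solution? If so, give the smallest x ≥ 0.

3360

gcd(6098, 7177) = 1, so a unique solution mod 7177 exists.
6098⁻¹ ≡ 439 (mod 7177).
x ≡ 439×6122 ≡ 3360 (mod 7177).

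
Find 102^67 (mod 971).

337

Using repeated squaring:
102^1 ≡ 102 (mod 971)
102^2 ≡ 102^2 = 10404 ≡ 694 (mod 971)
102^4 ≡ 694^2 = 481636 ≡ 20 (mod 971)
102^8 ≡ 20^2 = 400 (mod 971)
102^16 ≡ 400^2 = 160000 ≡ 756 (mod 971)
102^32 ≡ 756^2 = 571536 ≡ 588 (mod 971)
102^64 ≡ 588^2 = 345744 ≡ 68 (mod 971)
102^67 = 102^64 · 102^2 · 102^1 ≡ 68 · 694 · 102 (mod 971).
Accumulate the product:
68 · 694 = 47192 ≡ 584
584 · 102 = 59568 ≡ 337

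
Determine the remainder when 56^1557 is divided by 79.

78

1557 in binary is 11000010101, i.e. 1557 = 1024 + 512 + 16 + 4 + 1.
56^1 ≡ 56 (mod 79)
56^2 ≡ 56^2 = 3136 ≡ 55 (mod 79)
56^4 ≡ 55^2 = 3025 ≡ 23 (mod 79)
56^8 ≡ 23^2 = 529 ≡ 55 (mod 79)
56^16 ≡ 55^2 = 3025 ≡ 23 (mod 79)
56^32 ≡ 23^2 = 529 ≡ 55 (mod 79)
56^64 ≡ 55^2 = 3025 ≡ 23 (mod 79)
56^128 ≡ 23^2 = 529 ≡ 55 (mod 79)
56^256 ≡ 55^2 = 3025 ≡ 23 (mod 79)
56^512 ≡ 23^2 = 529 ≡ 55 (mod 79)
56^1024 ≡ 55^2 = 3025 ≡ 23 (mod 79)
56^1557 = 56^1024 · 56^512 · 56^16 · 56^4 · 56^1 ≡ 23 · 55 · 23 · 23 · 56 (mod 79).
Accumulate the product:
23 · 55 = 1265 ≡ 1
1 · 23 = 23
23 · 23 = 529 ≡ 55
55 · 56 = 3080 ≡ 78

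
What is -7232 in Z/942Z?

-7232 = -8·942 + 304, so -7232 ≡ 304 (mod 942).

304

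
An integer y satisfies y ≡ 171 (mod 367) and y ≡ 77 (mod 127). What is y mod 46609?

367⁻¹ mod 127: 367·9 ≡ 1 (mod 127), so 367⁻¹ ≡ 9.
y = 171 + 367·((77 − 171)·9 mod 127) = 171 + 367·43 = 15952.

15952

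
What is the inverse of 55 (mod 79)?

23

Apply the Euclidean algorithm and back-substitute:
79 = 1·55 + 24
55 = 2·24 + 7
24 = 3·7 + 3
7 = 2·3 + 1
3 = 3·1 + 0
gcd(55, 79) = 1, so the inverse exists.
Back-substitute for 1:
1 = 1·7 − 2·3
  = −2·24 + 7·7
  = 7·55 − 16·24
  = −16·79 + 23·55
So 55⁻¹ ≡ 23 (mod 79).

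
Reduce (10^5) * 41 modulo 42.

(10)^5 ≡ 40 (mod 42)
40 * 41 = 1640 ≡ 2 (mod 42)

2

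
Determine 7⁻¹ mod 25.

18

By the extended Euclidean algorithm:
25 = 3×7 + 4
7 = 1×4 + 3
4 = 1×3 + 1
3 = 3×1 + 0
gcd(7, 25) = 1, so the inverse exists.
Back-substitute for 1:
1 = 1×4 − 1×3
  = −1×7 + 2×4
  = 2×25 − 7×7
So 7⁻¹ ≡ −7 ≡ 18 (mod 25).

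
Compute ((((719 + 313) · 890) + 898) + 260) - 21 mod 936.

719 + 313 = 1032 ≡ 96 (mod 936)
96 · 890 = 85440 ≡ 264 (mod 936)
264 + 898 = 1162 ≡ 226 (mod 936)
226 + 260 = 486
486 - 21 = 465

465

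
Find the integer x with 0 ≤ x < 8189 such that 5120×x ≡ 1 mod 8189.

Apply the Euclidean algorithm and back-substitute:
8189 = 1×5120 + 3069
5120 = 1×3069 + 2051
3069 = 1×2051 + 1018
2051 = 2×1018 + 15
1018 = 67×15 + 13
15 = 1×13 + 2
13 = 6×2 + 1
2 = 2×1 + 0
gcd(5120, 8189) = 1, so the inverse exists.
Back-substitute for 1:
1 = 1×13 − 6×2
  = −6×15 + 7×13
  = 7×1018 − 475×15
  = −475×2051 + 957×1018
  = 957×3069 − 1432×2051
  = −1432×5120 + 2389×3069
  = 2389×8189 − 3821×5120
So 5120⁻¹ ≡ −3821 ≡ 4368 (mod 8189).

4368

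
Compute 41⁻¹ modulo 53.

Run the extended Euclidean algorithm:
53 = 1·41 + 12
41 = 3·12 + 5
12 = 2·5 + 2
5 = 2·2 + 1
2 = 2·1 + 0
gcd(41, 53) = 1, so the inverse exists.
Back-substitute for 1:
1 = 1·5 − 2·2
  = −2·12 + 5·5
  = 5·41 − 17·12
  = −17·53 + 22·41
So 41⁻¹ ≡ 22 (mod 53).

22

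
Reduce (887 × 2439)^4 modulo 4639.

1959

887 × 2439 = 2163393 ≡ 1619 (mod 4639)
(1619)^4 ≡ 1959 (mod 4639)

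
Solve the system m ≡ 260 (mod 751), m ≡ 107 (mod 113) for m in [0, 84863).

1011

751⁻¹ mod 113: 751·48 ≡ 1 (mod 113), so 751⁻¹ ≡ 48.
m = 260 + 751·((107 − 260)·48 mod 113) = 260 + 751·1 = 1011.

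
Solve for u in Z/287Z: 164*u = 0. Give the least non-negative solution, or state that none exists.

0

gcd(164, 287) = 41, and 41 | 0, so solutions exist.
Divide through by 41: 4*u ≡ 0 mod 7.
4⁻¹ ≡ 2 (mod 7).
u ≡ 2*0 ≡ 0 (mod 7).
The smallest non-negative solution is u = 0.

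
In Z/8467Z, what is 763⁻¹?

Apply the Euclidean algorithm and back-substitute:
8467 = 11·763 + 74
763 = 10·74 + 23
74 = 3·23 + 5
23 = 4·5 + 3
5 = 1·3 + 2
3 = 1·2 + 1
2 = 2·1 + 0
gcd(763, 8467) = 1, so the inverse exists.
Bézout: 1 = −299·8467 + 3318·763.
So 763⁻¹ ≡ 3318 (mod 8467).

3318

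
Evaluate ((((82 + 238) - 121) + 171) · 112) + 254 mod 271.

82 + 238 = 320 ≡ 49 (mod 271)
49 - 121 = -72 ≡ 199 (mod 271)
199 + 171 = 370 ≡ 99 (mod 271)
99 · 112 = 11088 ≡ 248 (mod 271)
248 + 254 = 502 ≡ 231 (mod 271)

231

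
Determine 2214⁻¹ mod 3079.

299

3079 = 1·2214 + 865
2214 = 2·865 + 484
865 = 1·484 + 381
484 = 1·381 + 103
381 = 3·103 + 72
103 = 1·72 + 31
72 = 2·31 + 10
31 = 3·10 + 1
10 = 10·1 + 0
gcd(2214, 3079) = 1, so the inverse exists.
Back-substitute for 1:
1 = 1·31 − 3·10
  = −3·72 + 7·31
  = 7·103 − 10·72
  = −10·381 + 37·103
  = 37·484 − 47·381
  = −47·865 + 84·484
  = 84·2214 − 215·865
  = −215·3079 + 299·2214
So 2214⁻¹ ≡ 299 (mod 3079).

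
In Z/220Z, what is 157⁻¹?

Apply the Euclidean algorithm and back-substitute:
220 = 1*157 + 63
157 = 2*63 + 31
63 = 2*31 + 1
31 = 31*1 + 0
gcd(157, 220) = 1, so the inverse exists.
Back-substitute for 1:
1 = 1*63 − 2*31
  = −2*157 + 5*63
  = 5*220 − 7*157
So 157⁻¹ ≡ −7 ≡ 213 (mod 220).

213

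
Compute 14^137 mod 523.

137 in binary is 10001001, i.e. 137 = 128 + 8 + 1.
14^1 ≡ 14 (mod 523)
14^2 ≡ 14^2 = 196 (mod 523)
14^4 ≡ 196^2 = 38416 ≡ 237 (mod 523)
14^8 ≡ 237^2 = 56169 ≡ 208 (mod 523)
14^16 ≡ 208^2 = 43264 ≡ 378 (mod 523)
14^32 ≡ 378^2 = 142884 ≡ 105 (mod 523)
14^64 ≡ 105^2 = 11025 ≡ 42 (mod 523)
14^128 ≡ 42^2 = 1764 ≡ 195 (mod 523)
14^137 = 14^128 × 14^8 × 14^1 ≡ 195 × 208 × 14 (mod 523).
Accumulate the product:
195 × 208 = 40560 ≡ 289
289 × 14 = 4046 ≡ 385

385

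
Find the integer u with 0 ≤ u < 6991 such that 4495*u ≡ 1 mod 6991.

6991 = 1×4495 + 2496
4495 = 1×2496 + 1999
2496 = 1×1999 + 497
1999 = 4×497 + 11
497 = 45×11 + 2
11 = 5×2 + 1
2 = 2×1 + 0
gcd(4495, 6991) = 1, so the inverse exists.
Back-substitute for 1:
1 = 1×11 − 5×2
  = −5×497 + 226×11
  = 226×1999 − 909×497
  = −909×2496 + 1135×1999
  = 1135×4495 − 2044×2496
  = −2044×6991 + 3179×4495
So 4495⁻¹ ≡ 3179 (mod 6991).

3179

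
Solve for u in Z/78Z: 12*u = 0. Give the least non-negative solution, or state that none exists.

0

gcd(12, 78) = 6, and 6 | 0, so solutions exist.
Divide through by 6: 2*u ≡ 0 (mod 13).
2⁻¹ ≡ 7 (mod 13).
u ≡ 7*0 ≡ 0 (mod 13).
The smallest non-negative solution is u = 0.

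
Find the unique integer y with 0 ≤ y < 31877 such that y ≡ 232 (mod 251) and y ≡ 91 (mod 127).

251⁻¹ mod 127: 251×42 ≡ 1 (mod 127), so 251⁻¹ ≡ 42.
y = 232 + 251×((91 − 232)×42 mod 127) = 232 + 251×47 = 12029.
Check: 12029 mod 251 = 232, 12029 mod 127 = 91. ✓

12029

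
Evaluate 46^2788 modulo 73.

2788 in binary is 101011100100, i.e. 2788 = 2048 + 512 + 128 + 64 + 32 + 4.
46^1 ≡ 46 (mod 73)
46^2 ≡ 46^2 = 2116 ≡ 72 (mod 73)
46^4 ≡ 72^2 = 5184 ≡ 1 (mod 73)
46^8 ≡ 1^2 = 1 (mod 73)
46^16 ≡ 1^2 = 1 (mod 73)
46^32 ≡ 1^2 = 1 (mod 73)
46^64 ≡ 1^2 = 1 (mod 73)
46^128 ≡ 1^2 = 1 (mod 73)
46^256 ≡ 1^2 = 1 (mod 73)
46^512 ≡ 1^2 = 1 (mod 73)
46^1024 ≡ 1^2 = 1 (mod 73)
46^2048 ≡ 1^2 = 1 (mod 73)
46^2788 = 46^2048 × 46^512 × 46^128 × 46^64 × 46^32 × 46^4 ≡ 1 × 1 × 1 × 1 × 1 × 1 (mod 73).
Accumulate the product:
1 × 1 = 1
1 × 1 = 1
1 × 1 = 1
1 × 1 = 1
1 × 1 = 1

1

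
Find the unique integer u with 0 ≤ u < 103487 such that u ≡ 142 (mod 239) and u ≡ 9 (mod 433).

239⁻¹ mod 433: 239·154 ≡ 1 (mod 433), so 239⁻¹ ≡ 154.
u = 142 + 239·((9 − 142)·154 mod 433) = 142 + 239·302 = 72320.

72320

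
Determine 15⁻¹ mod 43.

23

By the extended Euclidean algorithm:
43 = 2·15 + 13
15 = 1·13 + 2
13 = 6·2 + 1
2 = 2·1 + 0
gcd(15, 43) = 1, so the inverse exists.
Bézout: 1 = 7·43 − 20·15.
So 15⁻¹ ≡ −20 ≡ 23 (mod 43).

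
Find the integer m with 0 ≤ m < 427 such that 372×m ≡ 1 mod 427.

427 = 1*372 + 55
372 = 6*55 + 42
55 = 1*42 + 13
42 = 3*13 + 3
13 = 4*3 + 1
3 = 3*1 + 0
gcd(372, 427) = 1, so the inverse exists.
Bézout: 1 = 115*427 − 132*372.
So 372⁻¹ ≡ −132 ≡ 295 (mod 427).

295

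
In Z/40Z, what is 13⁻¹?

37

40 = 3*13 + 1
13 = 13*1 + 0
gcd(13, 40) = 1, so the inverse exists.
Back-substitute for 1:
1 = 1*40 − 3*13
So 13⁻¹ ≡ −3 ≡ 37 (mod 40).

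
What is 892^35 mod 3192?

35 in binary is 100011, i.e. 35 = 32 + 2 + 1.
892^1 ≡ 892 (mod 3192)
892^2 ≡ 892^2 = 795664 ≡ 856 (mod 3192)
892^4 ≡ 856^2 = 732736 ≡ 1768 (mod 3192)
892^8 ≡ 1768^2 = 3125824 ≡ 856 (mod 3192)
892^16 ≡ 856^2 = 732736 ≡ 1768 (mod 3192)
892^32 ≡ 1768^2 = 3125824 ≡ 856 (mod 3192)
892^35 = 892^32 × 892^2 × 892^1 ≡ 856 × 856 × 892 (mod 3192).
Accumulate the product:
856 × 856 = 732736 ≡ 1768
1768 × 892 = 1577056 ≡ 208

208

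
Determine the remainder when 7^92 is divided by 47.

1

92 in binary is 1011100, i.e. 92 = 64 + 16 + 8 + 4.
7^1 ≡ 7 (mod 47)
7^2 ≡ 7^2 = 49 ≡ 2 (mod 47)
7^4 ≡ 2^2 = 4 (mod 47)
7^8 ≡ 4^2 = 16 (mod 47)
7^16 ≡ 16^2 = 256 ≡ 21 (mod 47)
7^32 ≡ 21^2 = 441 ≡ 18 (mod 47)
7^64 ≡ 18^2 = 324 ≡ 42 (mod 47)
7^92 = 7^64 × 7^16 × 7^8 × 7^4 ≡ 42 × 21 × 16 × 4 (mod 47).
Accumulate the product:
42 × 21 = 882 ≡ 36
36 × 16 = 576 ≡ 12
12 × 4 = 48 ≡ 1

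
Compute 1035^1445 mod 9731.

1445 in binary is 10110100101, i.e. 1445 = 1024 + 256 + 128 + 32 + 4 + 1.
1035^1 ≡ 1035 (mod 9731)
1035^2 ≡ 1035^2 = 1071225 ≡ 815 (mod 9731)
1035^4 ≡ 815^2 = 664225 ≡ 2517 (mod 9731)
1035^8 ≡ 2517^2 = 6335289 ≡ 408 (mod 9731)
1035^16 ≡ 408^2 = 166464 ≡ 1037 (mod 9731)
1035^32 ≡ 1037^2 = 1075369 ≡ 4959 (mod 9731)
1035^64 ≡ 4959^2 = 24591681 ≡ 1444 (mod 9731)
1035^128 ≡ 1444^2 = 2085136 ≡ 2702 (mod 9731)
1035^256 ≡ 2702^2 = 7300804 ≡ 2554 (mod 9731)
1035^512 ≡ 2554^2 = 6522916 ≡ 3146 (mod 9731)
1035^1024 ≡ 3146^2 = 9897316 ≡ 889 (mod 9731)
1035^1445 = 1035^1024 × 1035^256 × 1035^128 × 1035^32 × 1035^4 × 1035^1 ≡ 889 × 2554 × 2702 × 4959 × 2517 × 1035 (mod 9731).
Accumulate the product:
889 × 2554 = 2270506 ≡ 3183
3183 × 2702 = 8600466 ≡ 7993
7993 × 4959 = 39637287 ≡ 2924
2924 × 2517 = 7359708 ≡ 3072
3072 × 1035 = 3179520 ≡ 7214

7214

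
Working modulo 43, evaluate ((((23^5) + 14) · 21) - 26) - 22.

(23)^5 ≡ 17 (mod 43)
17 + 14 = 31
31 · 21 = 651 ≡ 6 (mod 43)
6 - 26 = -20 ≡ 23 (mod 43)
23 - 22 = 1

1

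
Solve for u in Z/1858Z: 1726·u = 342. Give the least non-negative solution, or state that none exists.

293

gcd(1726, 1858) = 2, and 2 | 342, so solutions exist.
Divide through by 2: 863·u ≡ 171 (mod 929).
863⁻¹ ≡ 746 (mod 929).
u ≡ 746·171 ≡ 293 (mod 929).
The smallest non-negative solution is u = 293.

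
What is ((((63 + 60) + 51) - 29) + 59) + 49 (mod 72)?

37

63 + 60 = 123 ≡ 51 (mod 72)
51 + 51 = 102 ≡ 30 (mod 72)
30 - 29 = 1
1 + 59 = 60
60 + 49 = 109 ≡ 37 (mod 72)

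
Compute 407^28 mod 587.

451

Using repeated squaring:
28 in binary is 11100, i.e. 28 = 16 + 8 + 4.
407^1 ≡ 407 (mod 587)
407^2 ≡ 407^2 = 165649 ≡ 115 (mod 587)
407^4 ≡ 115^2 = 13225 ≡ 311 (mod 587)
407^8 ≡ 311^2 = 96721 ≡ 453 (mod 587)
407^16 ≡ 453^2 = 205209 ≡ 346 (mod 587)
407^28 = 407^16 * 407^8 * 407^4 ≡ 346 * 453 * 311 (mod 587).
Accumulate the product:
346 * 453 = 156738 ≡ 9
9 * 311 = 2799 ≡ 451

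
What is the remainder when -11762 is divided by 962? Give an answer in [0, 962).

744

-11762 = -13×962 + 744, so -11762 ≡ 744 (mod 962).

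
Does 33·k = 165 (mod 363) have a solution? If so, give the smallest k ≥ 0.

gcd(33, 363) = 33, and 33 | 165, so solutions exist.
Divide through by 33: 1·k = 5 (mod 11).
1⁻¹ ≡ 1 (mod 11).
k ≡ 1·5 ≡ 5 (mod 11).
The smallest non-negative solution is k = 5.

5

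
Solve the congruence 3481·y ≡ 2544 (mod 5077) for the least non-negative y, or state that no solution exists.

571

gcd(3481, 5077) = 1, so a unique solution mod 5077 exists.
3481⁻¹ ≡ 1950 (mod 5077).
y ≡ 1950·2544 ≡ 571 (mod 5077).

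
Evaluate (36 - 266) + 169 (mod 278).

217

36 - 266 = -230 ≡ 48 (mod 278)
48 + 169 = 217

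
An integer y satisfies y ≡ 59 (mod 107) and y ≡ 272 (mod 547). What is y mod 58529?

107⁻¹ mod 547: 107·501 ≡ 1 (mod 547), so 107⁻¹ ≡ 501.
y = 59 + 107·((272 − 59)·501 mod 547) = 59 + 107·48 = 5195.
Check: 5195 mod 107 = 59, 5195 mod 547 = 272. ✓

5195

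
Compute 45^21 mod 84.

69

Using repeated squaring:
21 in binary is 10101, i.e. 21 = 16 + 4 + 1.
45^1 ≡ 45 (mod 84)
45^2 ≡ 45^2 = 2025 ≡ 9 (mod 84)
45^4 ≡ 9^2 = 81 (mod 84)
45^8 ≡ 81^2 = 6561 ≡ 9 (mod 84)
45^16 ≡ 9^2 = 81 (mod 84)
45^21 = 45^16 × 45^4 × 45^1 ≡ 81 × 81 × 45 (mod 84).
Accumulate the product:
81 × 81 = 6561 ≡ 9
9 × 45 = 405 ≡ 69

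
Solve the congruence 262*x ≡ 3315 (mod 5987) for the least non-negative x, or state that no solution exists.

gcd(262, 5987) = 1, so a unique solution mod 5987 exists.
262⁻¹ ≡ 4913 (mod 5987).
x ≡ 4913*3315 ≡ 1955 (mod 5987).

1955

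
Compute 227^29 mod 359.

201

29 in binary is 11101, i.e. 29 = 16 + 8 + 4 + 1.
227^1 ≡ 227 (mod 359)
227^2 ≡ 227^2 = 51529 ≡ 192 (mod 359)
227^4 ≡ 192^2 = 36864 ≡ 246 (mod 359)
227^8 ≡ 246^2 = 60516 ≡ 204 (mod 359)
227^16 ≡ 204^2 = 41616 ≡ 331 (mod 359)
227^29 = 227^16 · 227^8 · 227^4 · 227^1 ≡ 331 · 204 · 246 · 227 (mod 359).
Accumulate the product:
331 · 204 = 67524 ≡ 32
32 · 246 = 7872 ≡ 333
333 · 227 = 75591 ≡ 201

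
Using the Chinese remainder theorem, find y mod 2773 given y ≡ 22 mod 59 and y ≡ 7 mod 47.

59⁻¹ mod 47: 59*4 ≡ 1 (mod 47), so 59⁻¹ ≡ 4.
y = 22 + 59*((7 − 22)*4 mod 47) = 22 + 59*34 = 2028.
Check: 2028 mod 59 = 22, 2028 mod 47 = 7. ✓

2028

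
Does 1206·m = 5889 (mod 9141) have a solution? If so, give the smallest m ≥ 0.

gcd(1206, 9141) = 3, and 3 | 5889, so solutions exist.
Divide through by 3: 402·m = 1963 (mod 3047).
402⁻¹ ≡ 1190 (mod 3047).
m ≡ 1190·1963 ≡ 1968 (mod 3047).
The smallest non-negative solution is m = 1968.

1968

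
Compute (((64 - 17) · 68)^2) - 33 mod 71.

39

64 - 17 = 47
47 · 68 = 3196 ≡ 1 (mod 71)
(1)^2 ≡ 1 (mod 71)
1 - 33 = -32 ≡ 39 (mod 71)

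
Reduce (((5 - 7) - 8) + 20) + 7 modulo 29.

17

5 - 7 = -2 ≡ 27 (mod 29)
27 - 8 = 19
19 + 20 = 39 ≡ 10 (mod 29)
10 + 7 = 17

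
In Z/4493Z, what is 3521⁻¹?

4493 = 1*3521 + 972
3521 = 3*972 + 605
972 = 1*605 + 367
605 = 1*367 + 238
367 = 1*238 + 129
238 = 1*129 + 109
129 = 1*109 + 20
109 = 5*20 + 9
20 = 2*9 + 2
9 = 4*2 + 1
2 = 2*1 + 0
gcd(3521, 4493) = 1, so the inverse exists.
Back-substitute for 1:
1 = 1*9 − 4*2
  = −4*20 + 9*9
  = 9*109 − 49*20
  = −49*129 + 58*109
  = 58*238 − 107*129
  = −107*367 + 165*238
  = 165*605 − 272*367
  = −272*972 + 437*605
  = 437*3521 − 1583*972
  = −1583*4493 + 2020*3521
So 3521⁻¹ ≡ 2020 (mod 4493).

2020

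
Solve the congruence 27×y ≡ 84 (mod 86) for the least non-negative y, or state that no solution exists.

gcd(27, 86) = 1, so a unique solution mod 86 exists.
27⁻¹ ≡ 51 (mod 86).
y ≡ 51×84 ≡ 70 (mod 86).

70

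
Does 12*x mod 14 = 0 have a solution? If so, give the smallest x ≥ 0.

gcd(12, 14) = 2, and 2 | 0, so solutions exist.
Divide through by 2: 6*x mod 7 = 0.
6⁻¹ ≡ 6 (mod 7).
x ≡ 6*0 ≡ 0 (mod 7).
The smallest non-negative solution is x = 0.

0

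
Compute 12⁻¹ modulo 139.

58

139 = 11×12 + 7
12 = 1×7 + 5
7 = 1×5 + 2
5 = 2×2 + 1
2 = 2×1 + 0
gcd(12, 139) = 1, so the inverse exists.
Back-substitute for 1:
1 = 1×5 − 2×2
  = −2×7 + 3×5
  = 3×12 − 5×7
  = −5×139 + 58×12
So 12⁻¹ ≡ 58 (mod 139).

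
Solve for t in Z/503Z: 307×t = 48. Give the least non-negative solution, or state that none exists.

164

gcd(307, 503) = 1, so a unique solution mod 503 exists.
307⁻¹ ≡ 213 (mod 503).
t ≡ 213×48 ≡ 164 (mod 503).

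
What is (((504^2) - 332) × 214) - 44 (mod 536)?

108

(504)^2 ≡ 488 (mod 536)
488 - 332 = 156
156 × 214 = 33384 ≡ 152 (mod 536)
152 - 44 = 108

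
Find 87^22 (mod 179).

Using repeated squaring:
87^1 ≡ 87 (mod 179)
87^2 ≡ 87^2 = 7569 ≡ 51 (mod 179)
87^4 ≡ 51^2 = 2601 ≡ 95 (mod 179)
87^8 ≡ 95^2 = 9025 ≡ 75 (mod 179)
87^16 ≡ 75^2 = 5625 ≡ 76 (mod 179)
87^22 = 87^16 * 87^4 * 87^2 ≡ 76 * 95 * 51 (mod 179).
Accumulate the product:
76 * 95 = 7220 ≡ 60
60 * 51 = 3060 ≡ 17

17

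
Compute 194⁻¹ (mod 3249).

1658

3249 = 16·194 + 145
194 = 1·145 + 49
145 = 2·49 + 47
49 = 1·47 + 2
47 = 23·2 + 1
2 = 2·1 + 0
gcd(194, 3249) = 1, so the inverse exists.
Back-substitute for 1:
1 = 1·47 − 23·2
  = −23·49 + 24·47
  = 24·145 − 71·49
  = −71·194 + 95·145
  = 95·3249 − 1591·194
So 194⁻¹ ≡ −1591 ≡ 1658 (mod 3249).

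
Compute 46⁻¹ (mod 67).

By the extended Euclidean algorithm:
67 = 1*46 + 21
46 = 2*21 + 4
21 = 5*4 + 1
4 = 4*1 + 0
gcd(46, 67) = 1, so the inverse exists.
Bézout: 1 = 11*67 − 16*46.
So 46⁻¹ ≡ −16 ≡ 51 (mod 67).

51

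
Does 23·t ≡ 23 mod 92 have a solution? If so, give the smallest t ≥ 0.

gcd(23, 92) = 23, and 23 | 23, so solutions exist.
Divide through by 23: 1·t ≡ 1 (mod 4).
1⁻¹ ≡ 1 (mod 4).
t ≡ 1·1 ≡ 1 (mod 4).
The smallest non-negative solution is t = 1.

1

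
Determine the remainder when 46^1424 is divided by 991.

518

1424 in binary is 10110010000, i.e. 1424 = 1024 + 256 + 128 + 16.
46^1 ≡ 46 (mod 991)
46^2 ≡ 46^2 = 2116 ≡ 134 (mod 991)
46^4 ≡ 134^2 = 17956 ≡ 118 (mod 991)
46^8 ≡ 118^2 = 13924 ≡ 50 (mod 991)
46^16 ≡ 50^2 = 2500 ≡ 518 (mod 991)
46^32 ≡ 518^2 = 268324 ≡ 754 (mod 991)
46^64 ≡ 754^2 = 568516 ≡ 673 (mod 991)
46^128 ≡ 673^2 = 452929 ≡ 42 (mod 991)
46^256 ≡ 42^2 = 1764 ≡ 773 (mod 991)
46^512 ≡ 773^2 = 597529 ≡ 947 (mod 991)
46^1024 ≡ 947^2 = 896809 ≡ 945 (mod 991)
46^1424 = 46^1024 * 46^256 * 46^128 * 46^16 ≡ 945 * 773 * 42 * 518 (mod 991).
Accumulate the product:
945 * 773 = 730485 ≡ 118
118 * 42 = 4956 ≡ 1
1 * 518 = 518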